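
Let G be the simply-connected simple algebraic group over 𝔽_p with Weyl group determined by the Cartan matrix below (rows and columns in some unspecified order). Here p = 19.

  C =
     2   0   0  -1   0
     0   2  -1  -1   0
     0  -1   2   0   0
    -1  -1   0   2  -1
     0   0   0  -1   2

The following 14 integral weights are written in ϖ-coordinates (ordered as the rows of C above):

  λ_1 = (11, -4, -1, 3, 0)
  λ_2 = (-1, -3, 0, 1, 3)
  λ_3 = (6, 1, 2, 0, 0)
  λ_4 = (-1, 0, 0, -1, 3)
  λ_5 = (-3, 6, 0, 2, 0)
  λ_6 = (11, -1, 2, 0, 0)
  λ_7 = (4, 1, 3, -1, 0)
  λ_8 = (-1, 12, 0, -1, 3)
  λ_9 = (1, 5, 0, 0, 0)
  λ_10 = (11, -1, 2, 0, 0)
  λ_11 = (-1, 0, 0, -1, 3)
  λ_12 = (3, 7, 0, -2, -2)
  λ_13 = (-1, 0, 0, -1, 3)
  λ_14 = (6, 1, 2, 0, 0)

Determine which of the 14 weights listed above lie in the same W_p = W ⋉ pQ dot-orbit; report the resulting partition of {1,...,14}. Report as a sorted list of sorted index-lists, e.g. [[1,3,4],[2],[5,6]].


C ↔ D_5 under row/col permutation; |W(D_5)| = 1920.

W_19-reps of the 14 weights in Ā_19 (same 5-coord order as C):

  λ_1 → (12, 0, 3, 1, 1)
  λ_2 → (0, 1, 1, 0, 4)
  λ_3 → (7, 2, 3, 1, 1)
  λ_4 → (0, 1, 1, 0, 4)
  λ_5 → (2, 6, 1, 1, 1)
  λ_6 → (12, 0, 3, 1, 1)
  λ_7 → (5, 2, 4, 0, 1)
  λ_8 → (0, 1, 1, 0, 4)
  λ_9 → (2, 6, 1, 1, 1)
  λ_10 → (12, 0, 3, 1, 1)
  λ_11 → (0, 1, 1, 0, 4)
  λ_12 → (2, 6, 1, 1, 1)
  λ_13 → (0, 1, 1, 0, 4)
  λ_14 → (7, 2, 3, 1, 1)

The 14 indices split into 5 linkage classes (same alcove rep ⇔ same W_19-dot-orbit):

[[1, 6, 10], [2, 4, 8, 11, 13], [3, 14], [5, 9, 12], [7]]


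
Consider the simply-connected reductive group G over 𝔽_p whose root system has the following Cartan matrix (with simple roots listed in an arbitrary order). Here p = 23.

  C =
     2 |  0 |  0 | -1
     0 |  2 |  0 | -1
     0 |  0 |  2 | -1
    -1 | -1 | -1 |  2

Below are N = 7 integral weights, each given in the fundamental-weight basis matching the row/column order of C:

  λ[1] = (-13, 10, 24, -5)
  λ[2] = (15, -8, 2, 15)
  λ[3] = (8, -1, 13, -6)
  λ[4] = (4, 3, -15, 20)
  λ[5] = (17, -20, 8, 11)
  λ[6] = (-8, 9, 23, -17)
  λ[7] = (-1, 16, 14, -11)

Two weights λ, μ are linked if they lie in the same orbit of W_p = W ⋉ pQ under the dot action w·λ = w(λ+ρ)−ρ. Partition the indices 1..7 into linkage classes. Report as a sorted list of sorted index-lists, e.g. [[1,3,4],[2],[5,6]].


Cartan matrix: type D_4 (|W|=192); un-permuting the 4 rows.

Ā_23 reps of the 7 weights (D_4, coords as presented):

    λ_1+ρ ↦ (2, 3, 7, 2)
    λ_2+ρ ↦ (2, 3, 7, 2)
    λ_3+ρ ↦ (4, 5, 9, 0)
    λ_4+ρ ↦ (2, 3, 7, 2)
    λ_5+ρ ↦ (2, 3, 7, 2)
    λ_6+ρ ↦ (10, 7, 5, 0)
    λ_7+ρ ↦ (10, 7, 5, 0)

Partition of {1..7} into 3 W_23-dot-orbits:

[[1, 2, 4, 5], [3], [6, 7]]


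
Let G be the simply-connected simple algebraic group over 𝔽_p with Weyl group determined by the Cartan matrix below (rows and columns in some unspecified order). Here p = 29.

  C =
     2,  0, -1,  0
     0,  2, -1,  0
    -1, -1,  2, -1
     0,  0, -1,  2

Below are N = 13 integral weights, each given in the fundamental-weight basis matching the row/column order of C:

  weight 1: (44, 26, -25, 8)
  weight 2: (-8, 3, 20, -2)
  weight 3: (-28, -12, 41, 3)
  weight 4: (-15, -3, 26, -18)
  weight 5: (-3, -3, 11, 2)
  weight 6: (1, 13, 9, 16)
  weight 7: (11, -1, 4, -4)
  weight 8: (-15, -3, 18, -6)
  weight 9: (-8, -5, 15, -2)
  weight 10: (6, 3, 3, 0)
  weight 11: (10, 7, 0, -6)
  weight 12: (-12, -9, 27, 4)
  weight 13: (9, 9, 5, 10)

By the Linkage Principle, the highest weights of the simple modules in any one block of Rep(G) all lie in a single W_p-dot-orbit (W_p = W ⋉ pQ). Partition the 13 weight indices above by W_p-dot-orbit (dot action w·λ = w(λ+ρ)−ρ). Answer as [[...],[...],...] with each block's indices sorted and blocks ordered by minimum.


Dynkin diagram of C (from the 6 off-diagonal −1 entries): D_4.

Folding the 13 weights λ_j+ρ into Ā_29 (reps in the given 4-coord order):

  1: (1, 15, 1, 3);  2: (7, 4, 4, 1);  3: (8, 4, 2, 11);  4: (8, 4, 2, 11);  5: (2, 2, 8, 3);  6: (12, 0, 2, 3);  7: (12, 0, 2, 3);  8: (12, 0, 2, 3);  9: (7, 4, 4, 1);  10: (7, 4, 4, 1);  11: (7, 4, 4, 1);  12: (7, 4, 4, 1);  13: (2, 2, 8, 3)

Linkage partition of the 13 weights (5 classes, p=29):

[[1], [2, 9, 10, 11, 12], [3, 4], [5, 13], [6, 7, 8]]


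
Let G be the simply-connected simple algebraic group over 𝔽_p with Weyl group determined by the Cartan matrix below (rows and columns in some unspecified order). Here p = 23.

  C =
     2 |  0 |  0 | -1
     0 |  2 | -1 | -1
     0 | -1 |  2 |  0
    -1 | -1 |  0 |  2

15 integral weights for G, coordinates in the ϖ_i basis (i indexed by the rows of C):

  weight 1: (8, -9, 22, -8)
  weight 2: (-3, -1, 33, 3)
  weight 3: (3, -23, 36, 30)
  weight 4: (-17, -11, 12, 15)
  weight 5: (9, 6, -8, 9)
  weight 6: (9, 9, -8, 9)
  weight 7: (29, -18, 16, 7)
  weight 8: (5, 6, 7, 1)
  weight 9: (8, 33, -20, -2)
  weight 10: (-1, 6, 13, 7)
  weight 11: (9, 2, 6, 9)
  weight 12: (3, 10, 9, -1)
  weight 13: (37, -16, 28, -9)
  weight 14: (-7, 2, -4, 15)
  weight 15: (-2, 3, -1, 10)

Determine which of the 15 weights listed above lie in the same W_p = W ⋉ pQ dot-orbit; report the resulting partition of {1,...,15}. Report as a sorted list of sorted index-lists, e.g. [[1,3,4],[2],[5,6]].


Type A_4, rank 4, |W|=120; reorder rows/cols to standard.

Alcove-folded reps (p=23, 15 weights, presented ϖ-order):

  1: (6, 7, 8, 2);  2: (2, 11, 8, 0);  3: (1, 4, 0, 10);  4: (6, 0, 3, 10);  5: (6, 0, 3, 10);  6: (3, 3, 0, 10);  7: (6, 7, 8, 2);  8: (6, 7, 8, 2);  9: (1, 4, 0, 10);  10: (6, 7, 8, 2);  11: (3, 3, 0, 10);  12: (2, 11, 8, 0);  13: (6, 7, 8, 2);  14: (6, 0, 3, 10);  15: (1, 4, 0, 10)

5 distinct reps among the 15 weights ⇒ 5 W_23-linkage classes:

[[1, 7, 8, 10, 13], [2, 12], [3, 9, 15], [4, 5, 14], [6, 11]]


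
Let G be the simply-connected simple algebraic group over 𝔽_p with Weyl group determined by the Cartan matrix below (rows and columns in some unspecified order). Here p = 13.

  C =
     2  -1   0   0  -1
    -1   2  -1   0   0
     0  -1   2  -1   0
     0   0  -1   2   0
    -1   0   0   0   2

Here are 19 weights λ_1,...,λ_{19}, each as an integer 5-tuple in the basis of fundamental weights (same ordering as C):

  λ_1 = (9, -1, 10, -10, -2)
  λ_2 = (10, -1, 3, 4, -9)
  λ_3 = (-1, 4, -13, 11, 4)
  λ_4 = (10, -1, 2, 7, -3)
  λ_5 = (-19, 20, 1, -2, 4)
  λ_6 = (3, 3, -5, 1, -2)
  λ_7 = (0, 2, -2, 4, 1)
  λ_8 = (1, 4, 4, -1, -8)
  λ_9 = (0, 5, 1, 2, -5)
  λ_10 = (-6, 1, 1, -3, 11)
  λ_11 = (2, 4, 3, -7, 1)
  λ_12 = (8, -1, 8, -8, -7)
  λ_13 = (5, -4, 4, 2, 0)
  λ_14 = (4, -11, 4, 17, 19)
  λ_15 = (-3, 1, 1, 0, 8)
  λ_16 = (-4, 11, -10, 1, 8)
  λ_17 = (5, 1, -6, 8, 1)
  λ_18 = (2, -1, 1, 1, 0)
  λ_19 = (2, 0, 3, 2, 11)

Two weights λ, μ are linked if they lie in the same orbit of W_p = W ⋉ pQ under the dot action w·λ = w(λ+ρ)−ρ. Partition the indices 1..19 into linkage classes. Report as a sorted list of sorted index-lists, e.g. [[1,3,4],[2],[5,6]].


Root system A_5: the 5×5 matrix C matches after relabeling.

Folding the 19 weights λ_j+ρ into Ā_13 (reps in the given 5-coord order):

  λ_1 → (2, 0, 2, 1, 7)
  λ_2 → (3, 0, 2, 2, 1)
  λ_3 → (5, 0, 5, 0, 2)
  λ_4 → (2, 0, 2, 1, 7)
  λ_5 → (0, 5, 3, 1, 3)
  λ_6 → (3, 0, 2, 2, 1)
  λ_7 → (1, 2, 1, 4, 2)
  λ_8 → (5, 0, 5, 0, 2)
  λ_9 → (3, 3, 2, 3, 1)
  λ_10 → (2, 0, 2, 1, 7)
  λ_11 → (3, 3, 2, 3, 1)
  λ_12 → (3, 0, 2, 2, 1)
  λ_13 → (3, 3, 2, 3, 1)
  λ_14 → (5, 0, 5, 0, 2)
  λ_15 → (2, 0, 2, 1, 7)
  λ_16 → (3, 0, 2, 2, 1)
  λ_17 → (3, 3, 2, 3, 1)
  λ_18 → (3, 0, 2, 2, 1)
  λ_19 → (1, 2, 1, 4, 2)

Grouping the 19 weights by Ā_13-representative: 6 linkage classes.

[[1, 4, 10, 15], [2, 6, 12, 16, 18], [3, 8, 14], [5], [7, 19], [9, 11, 13, 17]]


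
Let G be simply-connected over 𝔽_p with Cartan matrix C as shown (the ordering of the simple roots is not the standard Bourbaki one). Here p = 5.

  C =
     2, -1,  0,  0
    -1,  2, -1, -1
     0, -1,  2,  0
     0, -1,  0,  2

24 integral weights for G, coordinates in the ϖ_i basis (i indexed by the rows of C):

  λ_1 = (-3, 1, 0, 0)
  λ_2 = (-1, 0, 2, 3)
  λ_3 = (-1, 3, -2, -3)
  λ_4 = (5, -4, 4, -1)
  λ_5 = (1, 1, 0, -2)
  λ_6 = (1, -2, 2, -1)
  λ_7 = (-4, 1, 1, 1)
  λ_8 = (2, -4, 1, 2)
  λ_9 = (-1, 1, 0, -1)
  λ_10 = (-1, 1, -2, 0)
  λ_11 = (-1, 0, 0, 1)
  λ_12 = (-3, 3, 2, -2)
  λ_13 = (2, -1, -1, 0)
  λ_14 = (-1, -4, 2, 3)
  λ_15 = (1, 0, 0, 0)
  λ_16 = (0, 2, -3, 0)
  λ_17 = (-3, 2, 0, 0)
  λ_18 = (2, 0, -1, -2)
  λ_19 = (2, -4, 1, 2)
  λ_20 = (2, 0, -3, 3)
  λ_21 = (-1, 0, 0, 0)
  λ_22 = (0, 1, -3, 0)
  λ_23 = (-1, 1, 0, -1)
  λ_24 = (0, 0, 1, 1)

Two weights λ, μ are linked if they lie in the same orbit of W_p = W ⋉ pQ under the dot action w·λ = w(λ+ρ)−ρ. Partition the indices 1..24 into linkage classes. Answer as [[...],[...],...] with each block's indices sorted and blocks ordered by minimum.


C ↔ D_4 under row/col permutation; |W(D_4)| = 192.

Folding the 24 weights λ_j+ρ into Ā_5 (reps in the given 4-coord order):

  λ_1 → (2, 0, 1, 1);  λ_2 → (3, 0, 0, 1);  λ_3 → (0, 1, 1, 2);  λ_4 → (0, 2, 1, 0);  λ_5 → (2, 0, 1, 1);  λ_6 → (1, 0, 2, 1);  λ_7 → (2, 0, 1, 1);  λ_8 → (0, 2, 1, 0);  λ_9 → (0, 2, 1, 0);  λ_10 → (0, 1, 1, 1);  λ_11 → (0, 1, 1, 2);  λ_12 → (0, 1, 1, 1);  λ_13 → (3, 0, 0, 1);  λ_14 → (3, 0, 0, 1);  λ_15 → (2, 0, 1, 1);  λ_16 → (1, 0, 2, 1);  λ_17 → (2, 0, 1, 1);  λ_18 → (3, 0, 0, 1);  λ_19 → (0, 2, 1, 0);  λ_20 → (0, 1, 1, 1);  λ_21 → (0, 1, 1, 1);  λ_22 → (1, 0, 2, 1);  λ_23 → (0, 2, 1, 0);  λ_24 → (0, 1, 1, 1)

These 24 weights hit 6 W_5-dot-orbits; sizes (5, 4, 2, 5, 3, 5):

[[1, 5, 7, 15, 17], [2, 13, 14, 18], [3, 11], [4, 8, 9, 19, 23], [6, 16, 22], [10, 12, 20, 21, 24]]


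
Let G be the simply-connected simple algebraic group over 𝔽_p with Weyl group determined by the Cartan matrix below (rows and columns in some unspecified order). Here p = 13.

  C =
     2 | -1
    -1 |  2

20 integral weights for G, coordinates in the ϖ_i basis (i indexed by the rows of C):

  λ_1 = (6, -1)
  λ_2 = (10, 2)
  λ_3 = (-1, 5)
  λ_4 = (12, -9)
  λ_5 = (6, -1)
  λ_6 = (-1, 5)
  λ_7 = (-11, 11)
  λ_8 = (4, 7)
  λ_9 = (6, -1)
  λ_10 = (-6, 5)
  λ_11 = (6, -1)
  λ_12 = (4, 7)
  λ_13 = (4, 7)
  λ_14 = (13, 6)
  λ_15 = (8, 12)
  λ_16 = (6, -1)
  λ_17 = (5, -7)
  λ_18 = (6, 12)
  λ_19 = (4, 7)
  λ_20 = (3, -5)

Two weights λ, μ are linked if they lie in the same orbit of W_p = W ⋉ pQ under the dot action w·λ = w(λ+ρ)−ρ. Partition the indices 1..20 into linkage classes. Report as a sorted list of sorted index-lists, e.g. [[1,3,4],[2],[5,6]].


Cartan matrix: type A_2 (|W|=6); un-permuting the 2 rows.

Each λ_j+ρ reduced to Ā_13; 2-tuples below use C's row order:

  λ_1 → (7, 0) · λ_2 → (10, 2) · λ_3 → (0, 6) · λ_4 → (5, 8) · λ_5 → (7, 0) · λ_6 → (0, 6) · λ_7 → (10, 2) · λ_8 → (5, 8) · λ_9 → (7, 0) · λ_10 → (5, 1) · λ_11 → (7, 0) · λ_12 → (5, 8) · λ_13 → (5, 8) · λ_14 → (5, 1) · λ_15 → (0, 4) · λ_16 → (7, 0) · λ_17 → (0, 6) · λ_18 → (0, 6) · λ_19 → (5, 8) · λ_20 → (0, 4)

The 20 indices split into 6 linkage classes (same alcove rep ⇔ same W_13-dot-orbit):

[[1, 5, 9, 11, 16], [2, 7], [3, 6, 17, 18], [4, 8, 12, 13, 19], [10, 14], [15, 20]]


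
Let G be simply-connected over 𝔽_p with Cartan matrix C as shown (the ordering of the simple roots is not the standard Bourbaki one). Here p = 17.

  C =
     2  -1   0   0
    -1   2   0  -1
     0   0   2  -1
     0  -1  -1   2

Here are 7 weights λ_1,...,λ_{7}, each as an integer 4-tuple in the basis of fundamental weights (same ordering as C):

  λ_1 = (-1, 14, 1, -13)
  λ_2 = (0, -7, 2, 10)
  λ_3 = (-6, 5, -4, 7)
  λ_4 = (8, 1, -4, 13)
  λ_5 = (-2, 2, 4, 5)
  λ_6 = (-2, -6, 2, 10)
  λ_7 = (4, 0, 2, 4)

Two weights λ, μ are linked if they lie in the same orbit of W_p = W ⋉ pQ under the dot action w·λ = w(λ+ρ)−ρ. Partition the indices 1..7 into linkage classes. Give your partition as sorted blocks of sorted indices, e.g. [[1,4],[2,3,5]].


Dynkin diagram of C (from the 6 off-diagonal −1 entries): A_4.

Ā_17 reps of the 7 weights (A_4, coords as presented):

  λ_1+ρ ↦ (0, 3, 10, 2);  λ_2+ρ ↦ (5, 1, 3, 5);  λ_3+ρ ↦ (5, 1, 3, 5);  λ_4+ρ ↦ (1, 2, 5, 6);  λ_5+ρ ↦ (1, 2, 5, 6);  λ_6+ρ ↦ (5, 1, 3, 5);  λ_7+ρ ↦ (5, 1, 3, 5)

The 7 indices split into 3 linkage classes (same alcove rep ⇔ same W_17-dot-orbit):

[[1], [2, 3, 6, 7], [4, 5]]


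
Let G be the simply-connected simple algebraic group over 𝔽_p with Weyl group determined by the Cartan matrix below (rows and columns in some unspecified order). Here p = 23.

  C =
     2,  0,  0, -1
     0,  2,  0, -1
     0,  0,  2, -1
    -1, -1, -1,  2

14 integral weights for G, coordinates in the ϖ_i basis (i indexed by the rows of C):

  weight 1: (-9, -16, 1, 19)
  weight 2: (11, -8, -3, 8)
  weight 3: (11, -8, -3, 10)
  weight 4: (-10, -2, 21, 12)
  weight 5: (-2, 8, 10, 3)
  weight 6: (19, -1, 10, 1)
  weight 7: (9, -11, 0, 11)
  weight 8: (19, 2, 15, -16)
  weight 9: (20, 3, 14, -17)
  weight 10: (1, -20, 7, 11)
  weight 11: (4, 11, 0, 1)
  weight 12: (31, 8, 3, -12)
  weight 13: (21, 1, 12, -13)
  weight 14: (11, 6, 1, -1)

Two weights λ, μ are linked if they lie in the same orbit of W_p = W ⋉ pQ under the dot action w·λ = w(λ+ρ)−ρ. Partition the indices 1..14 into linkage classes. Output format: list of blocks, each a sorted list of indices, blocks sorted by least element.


Dynkin diagram of C (from the 6 off-diagonal −1 entries): D_4.

Ā_23 reps of the 14 weights (D_4, coords as presented):

  λ_1 → (5, 12, 1, 2)
  λ_2 → (12, 7, 2, 0)
  λ_3 → (12, 7, 2, 0)
  λ_4 → (1, 9, 8, 2)
  λ_5 → (0, 8, 10, 1)
  λ_6 → (10, 10, 1, 0)
  λ_7 → (10, 10, 1, 0)
  λ_8 → (5, 12, 1, 2)
  λ_9 → (5, 12, 1, 2)
  λ_10 → (5, 12, 1, 2)
  λ_11 → (5, 12, 1, 2)
  λ_12 → (12, 7, 2, 0)
  λ_13 → (10, 10, 1, 0)
  λ_14 → (12, 7, 2, 0)

5 distinct reps among the 14 weights ⇒ 5 W_23-linkage classes:

[[1, 8, 9, 10, 11], [2, 3, 12, 14], [4], [5], [6, 7, 13]]


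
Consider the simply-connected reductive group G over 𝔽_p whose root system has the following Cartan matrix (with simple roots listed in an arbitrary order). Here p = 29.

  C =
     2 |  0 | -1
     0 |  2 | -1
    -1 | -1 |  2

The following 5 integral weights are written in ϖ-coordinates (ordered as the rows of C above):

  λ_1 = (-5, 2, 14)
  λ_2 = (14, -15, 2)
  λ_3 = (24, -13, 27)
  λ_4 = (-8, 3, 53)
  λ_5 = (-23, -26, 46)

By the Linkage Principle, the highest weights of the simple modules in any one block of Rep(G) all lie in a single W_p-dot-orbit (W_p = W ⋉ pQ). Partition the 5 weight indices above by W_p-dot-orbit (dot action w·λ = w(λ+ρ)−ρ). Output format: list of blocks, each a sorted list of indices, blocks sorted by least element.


Cartan matrix: type A_3 (|W|=24); un-permuting the 3 rows.

λ_j+ρ reflected into Ā_29 (⟨·,θ^∨⟩≤29); 3-tuples as given:

    λ_1 → (4, 3, 11)
    λ_2 → (4, 3, 11)
    λ_3 → (1, 12, 4)
    λ_4 → (4, 7, 0)
    λ_5 → (4, 7, 0)

These 5 weights hit 3 W_29-dot-orbits; sizes (2, 1, 2):

[[1, 2], [3], [4, 5]]


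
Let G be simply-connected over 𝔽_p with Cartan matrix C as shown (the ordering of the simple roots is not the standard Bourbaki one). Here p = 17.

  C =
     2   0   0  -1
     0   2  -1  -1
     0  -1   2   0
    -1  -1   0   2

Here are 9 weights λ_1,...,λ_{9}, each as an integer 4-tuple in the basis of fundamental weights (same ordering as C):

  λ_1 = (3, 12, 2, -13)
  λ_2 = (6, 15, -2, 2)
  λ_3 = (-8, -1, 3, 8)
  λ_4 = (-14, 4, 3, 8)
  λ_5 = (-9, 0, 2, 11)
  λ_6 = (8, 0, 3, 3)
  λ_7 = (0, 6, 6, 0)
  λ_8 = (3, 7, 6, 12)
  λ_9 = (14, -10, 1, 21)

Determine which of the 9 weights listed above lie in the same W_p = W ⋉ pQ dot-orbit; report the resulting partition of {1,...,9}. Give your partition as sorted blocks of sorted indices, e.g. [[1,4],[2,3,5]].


Dynkin diagram of C (from the 6 off-diagonal −1 entries): A_4.

Each λ_j+ρ reduced to Ā_17; 4-tuples below use C's row order:

  λ_1 → (8, 1, 3, 4) · λ_2 → (1, 7, 7, 1) · λ_3 → (7, 0, 4, 2) · λ_4 → (8, 1, 3, 4) · λ_5 → (8, 1, 3, 4) · λ_6 → (8, 1, 3, 4) · λ_7 → (1, 7, 7, 1) · λ_8 → (7, 0, 4, 2) · λ_9 → (2, 8, 2, 3)

Grouping the 9 weights by Ā_17-representative: 4 linkage classes.

[[1, 4, 5, 6], [2, 7], [3, 8], [9]]


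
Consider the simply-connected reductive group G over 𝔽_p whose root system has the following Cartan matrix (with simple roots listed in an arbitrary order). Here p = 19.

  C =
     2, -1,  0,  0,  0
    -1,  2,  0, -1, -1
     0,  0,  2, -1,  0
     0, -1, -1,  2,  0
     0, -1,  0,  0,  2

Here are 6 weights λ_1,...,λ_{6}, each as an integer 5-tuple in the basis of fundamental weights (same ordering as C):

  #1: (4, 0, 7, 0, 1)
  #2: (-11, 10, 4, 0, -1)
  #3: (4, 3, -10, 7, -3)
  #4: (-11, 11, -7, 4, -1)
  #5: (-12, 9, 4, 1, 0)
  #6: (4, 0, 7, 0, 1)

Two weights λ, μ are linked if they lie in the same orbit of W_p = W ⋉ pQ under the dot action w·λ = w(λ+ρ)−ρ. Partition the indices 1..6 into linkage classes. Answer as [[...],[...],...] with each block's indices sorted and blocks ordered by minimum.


Root system D_5: the 5×5 matrix C matches after relabeling.

Folding the 6 weights λ_j+ρ into Ā_19 (reps in the given 5-coord order):

  [1] (5, 1, 8, 1, 2)
  [2] (10, 1, 5, 1, 0)
  [3] (5, 1, 8, 1, 2)
  [4] (10, 1, 5, 1, 0)
  [5] (10, 1, 5, 1, 0)
  [6] (5, 1, 8, 1, 2)

Partition of {1..6} into 2 W_19-dot-orbits:

[[1, 3, 6], [2, 4, 5]]


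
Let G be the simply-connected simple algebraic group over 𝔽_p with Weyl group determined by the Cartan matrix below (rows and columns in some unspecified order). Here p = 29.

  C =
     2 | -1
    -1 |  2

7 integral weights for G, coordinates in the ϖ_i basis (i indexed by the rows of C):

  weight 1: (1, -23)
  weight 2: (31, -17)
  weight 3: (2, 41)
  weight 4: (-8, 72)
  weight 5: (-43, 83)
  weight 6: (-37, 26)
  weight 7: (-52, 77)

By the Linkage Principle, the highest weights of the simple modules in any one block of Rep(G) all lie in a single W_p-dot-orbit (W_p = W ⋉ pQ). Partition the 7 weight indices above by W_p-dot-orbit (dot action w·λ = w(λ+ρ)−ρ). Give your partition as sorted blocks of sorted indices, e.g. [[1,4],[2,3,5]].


A_2 Cartan matrix, 2 simple roots permuted; ρ=(1,1).

W_29-reps of the 7 weights in Ā_29 (same 2-coord order as C):

  1: (20, 2) · 2: (13, 13) · 3: (13, 13) · 4: (14, 7) · 5: (13, 13) · 6: (20, 2) · 7: (20, 2)

The 7 indices split into 3 linkage classes (same alcove rep ⇔ same W_29-dot-orbit):

[[1, 6, 7], [2, 3, 5], [4]]


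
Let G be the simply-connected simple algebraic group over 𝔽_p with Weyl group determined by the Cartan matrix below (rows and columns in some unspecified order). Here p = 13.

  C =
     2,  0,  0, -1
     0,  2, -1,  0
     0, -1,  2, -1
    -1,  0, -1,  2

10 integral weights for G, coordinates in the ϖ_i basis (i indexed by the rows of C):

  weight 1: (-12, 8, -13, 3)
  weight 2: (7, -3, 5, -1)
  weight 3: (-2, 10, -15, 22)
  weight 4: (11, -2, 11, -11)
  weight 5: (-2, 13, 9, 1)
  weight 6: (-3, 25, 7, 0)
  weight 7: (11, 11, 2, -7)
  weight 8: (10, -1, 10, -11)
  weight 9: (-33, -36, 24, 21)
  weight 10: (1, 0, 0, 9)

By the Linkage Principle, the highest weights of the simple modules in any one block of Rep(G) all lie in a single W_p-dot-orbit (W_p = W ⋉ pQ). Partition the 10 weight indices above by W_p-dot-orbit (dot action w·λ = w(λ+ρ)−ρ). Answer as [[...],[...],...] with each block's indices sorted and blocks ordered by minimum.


Dynkin diagram of C (from the 6 off-diagonal −1 entries): A_4.

Alcove-folded reps (p=13, 10 weights, presented ϖ-order):

  [1] (2, 1, 3, 1);  [2] (7, 1, 4, 0);  [3] (2, 1, 3, 1);  [4] (1, 0, 1, 10);  [5] (1, 0, 1, 10);  [6] (7, 1, 4, 0);  [7] (2, 1, 3, 1);  [8] (1, 0, 1, 10);  [9] (2, 1, 3, 1);  [10] (1, 0, 1, 10)

Partition of {1..10} into 3 W_13-dot-orbits:

[[1, 3, 7, 9], [2, 6], [4, 5, 8, 10]]


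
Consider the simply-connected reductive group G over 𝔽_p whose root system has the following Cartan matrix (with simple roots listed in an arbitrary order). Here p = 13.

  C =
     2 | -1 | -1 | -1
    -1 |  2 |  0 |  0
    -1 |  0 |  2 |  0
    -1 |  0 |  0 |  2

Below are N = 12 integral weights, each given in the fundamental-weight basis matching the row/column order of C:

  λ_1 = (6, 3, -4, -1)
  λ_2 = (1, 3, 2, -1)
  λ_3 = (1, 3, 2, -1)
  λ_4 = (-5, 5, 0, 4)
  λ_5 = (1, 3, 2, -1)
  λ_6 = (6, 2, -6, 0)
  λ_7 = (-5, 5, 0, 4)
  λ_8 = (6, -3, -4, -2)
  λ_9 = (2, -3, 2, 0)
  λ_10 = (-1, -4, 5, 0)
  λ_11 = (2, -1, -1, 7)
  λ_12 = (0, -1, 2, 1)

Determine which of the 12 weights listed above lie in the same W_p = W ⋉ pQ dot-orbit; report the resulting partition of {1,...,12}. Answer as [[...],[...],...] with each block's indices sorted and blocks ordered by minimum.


Root system D_4: the 4×4 matrix C matches after relabeling.

Folding the 12 weights λ_j+ρ into Ā_13 (reps in the given 4-coord order):

    1: (2, 4, 3, 0)
    2: (2, 4, 3, 0)
    3: (2, 4, 3, 0)
    4: (1, 2, 3, 1)
    5: (2, 4, 3, 0)
    6: (2, 3, 5, 1)
    7: (1, 2, 3, 1)
    8: (1, 2, 3, 1)
    9: (1, 2, 3, 1)
    10: (1, 0, 3, 2)
    11: (2, 0, 0, 8)
    12: (1, 0, 3, 2)

Partition of {1..12} into 5 W_13-dot-orbits:

[[1, 2, 3, 5], [4, 7, 8, 9], [6], [10, 12], [11]]


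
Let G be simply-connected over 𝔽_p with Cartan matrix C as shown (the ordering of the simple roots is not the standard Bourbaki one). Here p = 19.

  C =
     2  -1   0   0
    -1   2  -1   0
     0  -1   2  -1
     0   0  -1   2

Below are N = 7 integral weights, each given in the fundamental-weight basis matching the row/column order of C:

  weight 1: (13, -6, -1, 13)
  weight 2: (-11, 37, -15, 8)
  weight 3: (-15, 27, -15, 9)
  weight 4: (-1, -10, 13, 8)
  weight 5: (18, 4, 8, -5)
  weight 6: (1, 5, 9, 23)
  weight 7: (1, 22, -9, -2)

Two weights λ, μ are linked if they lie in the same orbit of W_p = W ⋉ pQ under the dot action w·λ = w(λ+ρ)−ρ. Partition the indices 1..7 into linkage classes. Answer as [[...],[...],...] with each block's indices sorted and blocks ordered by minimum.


Dynkin diagram of C (from the 6 off-diagonal −1 entries): A_4.

Each λ_j+ρ reduced to Ā_19; 4-tuples below use C's row order:

    λ_1+ρ ↦ (5, 0, 5, 5)
    λ_2+ρ ↦ (5, 0, 5, 5)
    λ_3+ρ ↦ (5, 0, 5, 5)
    λ_4+ρ ↦ (5, 0, 5, 5)
    λ_5+ρ ↦ (5, 0, 5, 5)
    λ_6+ρ ↦ (4, 10, 1, 2)
    λ_7+ρ ↦ (4, 10, 1, 2)

The 7 indices split into 2 linkage classes (same alcove rep ⇔ same W_19-dot-orbit):

[[1, 2, 3, 4, 5], [6, 7]]


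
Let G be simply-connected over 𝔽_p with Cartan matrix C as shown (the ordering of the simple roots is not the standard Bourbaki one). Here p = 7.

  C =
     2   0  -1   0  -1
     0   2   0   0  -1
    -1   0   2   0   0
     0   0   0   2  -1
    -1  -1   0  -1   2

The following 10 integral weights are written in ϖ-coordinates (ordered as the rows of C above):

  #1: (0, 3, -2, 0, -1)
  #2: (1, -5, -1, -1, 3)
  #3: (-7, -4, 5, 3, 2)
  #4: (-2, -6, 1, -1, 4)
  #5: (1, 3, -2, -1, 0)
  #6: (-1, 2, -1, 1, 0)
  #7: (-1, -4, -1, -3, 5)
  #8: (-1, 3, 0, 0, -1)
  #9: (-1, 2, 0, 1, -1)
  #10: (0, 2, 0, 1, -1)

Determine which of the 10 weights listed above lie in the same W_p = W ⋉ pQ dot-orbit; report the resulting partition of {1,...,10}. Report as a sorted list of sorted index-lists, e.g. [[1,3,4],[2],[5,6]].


D_5 Cartan matrix, 5 simple roots permuted; ρ=(1,1,1,1,1).

Alcove-folded reps (p=7, 10 weights, presented ϖ-order):

  1: (0, 4, 1, 1, 0) · 2: (1, 4, 0, 0, 0) · 3: (0, 3, 0, 2, 1) · 4: (0, 4, 1, 1, 0) · 5: (1, 4, 0, 0, 0) · 6: (0, 3, 0, 2, 1) · 7: (0, 3, 0, 2, 1) · 8: (0, 4, 1, 1, 0) · 9: (0, 3, 1, 2, 0) · 10: (0, 3, 1, 2, 0)

These 10 weights hit 4 W_7-dot-orbits; sizes (3, 2, 3, 2):

[[1, 4, 8], [2, 5], [3, 6, 7], [9, 10]]


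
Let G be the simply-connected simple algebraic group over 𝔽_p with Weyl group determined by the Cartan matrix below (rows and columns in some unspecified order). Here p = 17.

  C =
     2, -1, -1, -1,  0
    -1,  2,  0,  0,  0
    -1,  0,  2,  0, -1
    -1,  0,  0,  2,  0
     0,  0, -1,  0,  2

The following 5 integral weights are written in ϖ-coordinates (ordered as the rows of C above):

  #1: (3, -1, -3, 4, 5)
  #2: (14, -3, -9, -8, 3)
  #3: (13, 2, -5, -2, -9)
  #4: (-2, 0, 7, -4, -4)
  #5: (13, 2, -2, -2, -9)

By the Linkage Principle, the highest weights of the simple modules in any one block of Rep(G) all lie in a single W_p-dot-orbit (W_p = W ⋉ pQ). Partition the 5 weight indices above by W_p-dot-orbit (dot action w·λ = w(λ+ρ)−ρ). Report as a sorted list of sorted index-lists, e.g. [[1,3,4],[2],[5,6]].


Dynkin diagram of C (from the 8 off-diagonal −1 entries): D_5.

W_17-reps of the 5 weights in Ā_17 (same 5-coord order as C):

    1: (2, 0, 2, 5, 4)
    2: (2, 0, 2, 5, 4)
    3: (0, 3, 1, 1, 3)
    4: (0, 3, 1, 1, 3)
    5: (0, 3, 1, 1, 3)

2 distinct reps among the 5 weights ⇒ 2 W_17-linkage classes:

[[1, 2], [3, 4, 5]]


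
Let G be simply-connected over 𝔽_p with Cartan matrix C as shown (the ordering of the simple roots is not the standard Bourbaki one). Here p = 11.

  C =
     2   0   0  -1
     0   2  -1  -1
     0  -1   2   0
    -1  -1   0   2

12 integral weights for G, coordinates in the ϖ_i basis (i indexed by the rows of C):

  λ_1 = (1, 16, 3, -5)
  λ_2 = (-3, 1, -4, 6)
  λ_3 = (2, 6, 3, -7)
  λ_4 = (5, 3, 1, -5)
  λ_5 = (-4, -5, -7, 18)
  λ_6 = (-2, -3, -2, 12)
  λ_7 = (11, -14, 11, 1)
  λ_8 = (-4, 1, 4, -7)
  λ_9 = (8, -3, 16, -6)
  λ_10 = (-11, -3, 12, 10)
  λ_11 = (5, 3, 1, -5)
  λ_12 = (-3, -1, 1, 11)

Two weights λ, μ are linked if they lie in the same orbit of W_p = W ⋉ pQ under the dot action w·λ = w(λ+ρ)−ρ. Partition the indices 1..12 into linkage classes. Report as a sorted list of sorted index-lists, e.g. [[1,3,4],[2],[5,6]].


Cartan matrix: type A_4 (|W|=120); un-permuting the 4 rows.

Each λ_j+ρ reduced to Ā_11; 4-tuples below use C's row order:

  1: (2, 1, 2, 4);  2: (2, 1, 2, 4);  3: (3, 1, 4, 3);  4: (2, 0, 2, 4);  5: (4, 2, 3, 1);  6: (1, 1, 0, 8);  7: (1, 1, 0, 8);  8: (2, 1, 2, 4);  9: (2, 1, 2, 4);  10: (1, 0, 0, 1);  11: (2, 0, 2, 4);  12: (1, 1, 0, 8)

The 12 indices split into 6 linkage classes (same alcove rep ⇔ same W_11-dot-orbit):

[[1, 2, 8, 9], [3], [4, 11], [5], [6, 7, 12], [10]]


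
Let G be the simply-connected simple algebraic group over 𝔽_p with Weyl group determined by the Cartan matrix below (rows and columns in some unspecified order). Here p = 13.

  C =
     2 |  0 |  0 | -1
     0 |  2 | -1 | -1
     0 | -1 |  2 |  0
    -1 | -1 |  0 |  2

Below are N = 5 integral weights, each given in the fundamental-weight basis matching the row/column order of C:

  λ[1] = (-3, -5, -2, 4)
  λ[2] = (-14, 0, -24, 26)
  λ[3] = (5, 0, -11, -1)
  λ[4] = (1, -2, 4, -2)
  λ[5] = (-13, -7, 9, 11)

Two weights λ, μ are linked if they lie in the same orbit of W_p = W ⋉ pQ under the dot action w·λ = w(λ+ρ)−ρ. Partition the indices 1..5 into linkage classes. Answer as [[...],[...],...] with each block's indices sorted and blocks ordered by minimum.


Root system A_4: the 4×4 matrix C matches after relabeling.

Ā_13 reps of the 5 weights (A_4, coords as presented):

  [1] (0, 1, 3, 1)
  [2] (0, 1, 3, 1)
  [3] (3, 0, 1, 6)
  [4] (0, 1, 3, 1)
  [5] (3, 0, 1, 6)

Grouping the 5 weights by Ā_13-representative: 2 linkage classes.

[[1, 2, 4], [3, 5]]


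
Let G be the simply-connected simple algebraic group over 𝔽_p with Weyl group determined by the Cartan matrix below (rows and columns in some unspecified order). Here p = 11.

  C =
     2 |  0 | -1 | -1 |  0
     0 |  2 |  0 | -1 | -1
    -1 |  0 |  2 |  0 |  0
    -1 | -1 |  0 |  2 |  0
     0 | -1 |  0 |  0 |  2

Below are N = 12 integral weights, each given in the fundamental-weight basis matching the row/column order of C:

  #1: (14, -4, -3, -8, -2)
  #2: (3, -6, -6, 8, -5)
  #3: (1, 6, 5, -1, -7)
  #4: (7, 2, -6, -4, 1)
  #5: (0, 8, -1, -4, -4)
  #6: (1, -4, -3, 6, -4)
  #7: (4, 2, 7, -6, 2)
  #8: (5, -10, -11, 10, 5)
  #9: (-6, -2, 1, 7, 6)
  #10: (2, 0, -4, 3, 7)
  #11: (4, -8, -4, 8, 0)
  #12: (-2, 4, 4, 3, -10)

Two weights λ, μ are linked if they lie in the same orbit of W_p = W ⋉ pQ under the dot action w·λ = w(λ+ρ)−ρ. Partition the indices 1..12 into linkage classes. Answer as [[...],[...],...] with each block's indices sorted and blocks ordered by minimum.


Type A_5, rank 5, |W|=720; reorder rows/cols to standard.

Ā_11 reps of the 12 weights (A_5, coords as presented):

  λ_1 → (0, 3, 2, 1, 3);  λ_2 → (0, 3, 2, 1, 3);  λ_3 → (2, 1, 2, 0, 2);  λ_4 → (0, 0, 5, 3, 2);  λ_5 → (0, 3, 2, 1, 3);  λ_6 → (0, 3, 2, 1, 3);  λ_7 → (0, 0, 5, 3, 2);  λ_8 → (2, 1, 0, 2, 3);  λ_9 → (2, 1, 0, 2, 3);  λ_10 → (2, 1, 0, 2, 3);  λ_11 → (2, 1, 0, 2, 3);  λ_12 → (0, 3, 2, 1, 3)

Linkage partition of the 12 weights (4 classes, p=11):

[[1, 2, 5, 6, 12], [3], [4, 7], [8, 9, 10, 11]]


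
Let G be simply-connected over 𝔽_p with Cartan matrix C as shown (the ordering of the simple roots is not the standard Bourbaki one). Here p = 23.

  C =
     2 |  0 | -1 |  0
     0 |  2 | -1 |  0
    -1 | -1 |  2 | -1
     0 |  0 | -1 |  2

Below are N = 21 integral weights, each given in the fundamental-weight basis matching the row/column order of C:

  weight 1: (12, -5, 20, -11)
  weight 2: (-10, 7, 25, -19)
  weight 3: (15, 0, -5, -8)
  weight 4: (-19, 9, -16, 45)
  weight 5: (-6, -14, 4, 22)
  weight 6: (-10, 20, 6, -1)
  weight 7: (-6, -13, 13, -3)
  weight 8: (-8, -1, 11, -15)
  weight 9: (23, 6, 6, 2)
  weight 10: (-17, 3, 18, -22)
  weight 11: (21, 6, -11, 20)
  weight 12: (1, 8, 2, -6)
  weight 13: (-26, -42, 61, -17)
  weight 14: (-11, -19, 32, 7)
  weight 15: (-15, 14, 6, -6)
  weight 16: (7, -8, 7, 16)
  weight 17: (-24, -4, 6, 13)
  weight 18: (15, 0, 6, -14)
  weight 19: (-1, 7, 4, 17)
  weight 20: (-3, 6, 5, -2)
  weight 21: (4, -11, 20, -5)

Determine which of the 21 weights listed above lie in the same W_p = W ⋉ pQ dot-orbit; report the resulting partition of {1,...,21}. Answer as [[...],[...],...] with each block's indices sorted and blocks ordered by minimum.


D_4 Cartan matrix, 4 simple roots permuted; ρ=(1,1,1,1).

λ_j+ρ reflected into Ā_23 (⟨·,θ^∨⟩≤23); 4-tuples as given:

    λ_1+ρ ↦ (2, 7, 3, 1)
    λ_2+ρ ↦ (2, 3, 5, 7)
    λ_3+ρ ↦ (2, 7, 3, 1)
    λ_4+ρ ↦ (8, 0, 0, 10)
    λ_5+ρ ↦ (8, 0, 0, 10)
    λ_6+ρ ↦ (2, 14, 2, 3)
    λ_7+ρ ↦ (0, 7, 2, 3)
    λ_8+ρ ↦ (0, 7, 2, 3)
    λ_9+ρ ↦ (2, 3, 5, 7)
    λ_10+ρ ↦ (2, 14, 2, 3)
    λ_11+ρ ↦ (2, 7, 3, 1)
    λ_12+ρ ↦ (0, 7, 2, 3)
    λ_13+ρ ↦ (2, 14, 2, 3)
    λ_14+ρ ↦ (8, 0, 0, 10)
    λ_15+ρ ↦ (2, 3, 5, 7)
    λ_16+ρ ↦ (2, 3, 5, 7)
    λ_17+ρ ↦ (2, 14, 2, 3)
    λ_18+ρ ↦ (10, 5, 0, 7)
    λ_19+ρ ↦ (8, 0, 0, 10)
    λ_20+ρ ↦ (2, 7, 3, 1)
    λ_21+ρ ↦ (2, 7, 3, 1)

6 distinct reps among the 21 weights ⇒ 6 W_23-linkage classes:

[[1, 3, 11, 20, 21], [2, 9, 15, 16], [4, 5, 14, 19], [6, 10, 13, 17], [7, 8, 12], [18]]


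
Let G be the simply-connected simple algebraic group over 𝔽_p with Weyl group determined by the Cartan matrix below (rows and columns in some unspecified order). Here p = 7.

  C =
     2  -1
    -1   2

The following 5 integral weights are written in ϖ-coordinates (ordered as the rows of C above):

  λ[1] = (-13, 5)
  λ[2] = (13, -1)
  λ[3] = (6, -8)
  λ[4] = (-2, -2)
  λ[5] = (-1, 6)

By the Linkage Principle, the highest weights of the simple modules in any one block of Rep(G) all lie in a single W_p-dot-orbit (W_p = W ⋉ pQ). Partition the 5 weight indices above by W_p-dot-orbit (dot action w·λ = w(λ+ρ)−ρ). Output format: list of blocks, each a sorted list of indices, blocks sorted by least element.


A_2 Cartan matrix, 2 simple roots permuted; ρ=(1,1).

Alcove-folded reps (p=7, 5 weights, presented ϖ-order):

  λ_1+ρ ↦ (1, 1)
  λ_2+ρ ↦ (0, 7)
  λ_3+ρ ↦ (0, 7)
  λ_4+ρ ↦ (1, 1)
  λ_5+ρ ↦ (0, 7)

Linkage partition of the 5 weights (2 classes, p=7):

[[1, 4], [2, 3, 5]]


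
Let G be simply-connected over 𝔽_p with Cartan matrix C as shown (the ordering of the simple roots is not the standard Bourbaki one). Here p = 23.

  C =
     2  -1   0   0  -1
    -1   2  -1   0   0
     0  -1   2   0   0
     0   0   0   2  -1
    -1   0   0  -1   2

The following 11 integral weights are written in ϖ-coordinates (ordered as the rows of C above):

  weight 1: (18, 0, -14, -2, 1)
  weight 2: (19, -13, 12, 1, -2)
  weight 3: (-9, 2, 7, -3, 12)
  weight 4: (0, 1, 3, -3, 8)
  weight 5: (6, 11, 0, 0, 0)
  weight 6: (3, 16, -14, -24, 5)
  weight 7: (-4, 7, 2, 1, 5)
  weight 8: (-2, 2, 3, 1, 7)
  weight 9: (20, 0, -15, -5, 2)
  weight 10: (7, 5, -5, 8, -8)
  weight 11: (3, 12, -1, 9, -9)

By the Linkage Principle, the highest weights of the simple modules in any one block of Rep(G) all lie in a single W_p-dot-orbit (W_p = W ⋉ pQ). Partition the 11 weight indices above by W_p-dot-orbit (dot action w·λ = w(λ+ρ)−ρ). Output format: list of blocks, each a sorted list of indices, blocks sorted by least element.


A_5 Cartan matrix, 5 simple roots permuted; ρ=(1,1,1,1,1).

Folding the 11 weights λ_j+ρ into Ā_23 (reps in the given 5-coord order):

  λ_1 → (7, 12, 1, 1, 1) · λ_2 → (7, 12, 1, 1, 1) · λ_3 → (3, 5, 3, 2, 3) · λ_4 → (1, 2, 4, 2, 7) · λ_5 → (7, 12, 1, 1, 1) · λ_6 → (4, 9, 0, 2, 4) · λ_7 → (3, 5, 3, 2, 3) · λ_8 → (1, 2, 4, 2, 7) · λ_9 → (7, 12, 1, 1, 1) · λ_10 → (1, 2, 4, 2, 7) · λ_11 → (4, 9, 0, 2, 4)

The 11 indices split into 4 linkage classes (same alcove rep ⇔ same W_23-dot-orbit):

[[1, 2, 5, 9], [3, 7], [4, 8, 10], [6, 11]]


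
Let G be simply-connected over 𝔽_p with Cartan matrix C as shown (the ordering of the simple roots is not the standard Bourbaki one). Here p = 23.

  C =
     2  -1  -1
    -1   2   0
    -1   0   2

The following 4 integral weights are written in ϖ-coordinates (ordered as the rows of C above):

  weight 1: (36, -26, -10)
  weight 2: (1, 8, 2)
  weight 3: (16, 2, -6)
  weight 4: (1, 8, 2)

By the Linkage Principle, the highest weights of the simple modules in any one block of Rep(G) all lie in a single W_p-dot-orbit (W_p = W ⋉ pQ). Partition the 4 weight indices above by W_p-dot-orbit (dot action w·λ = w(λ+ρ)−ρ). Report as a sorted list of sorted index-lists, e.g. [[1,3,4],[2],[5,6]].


A_3 Cartan matrix, 3 simple roots permuted; ρ=(1,1,1).

W_23-reps of the 4 weights in Ā_23 (same 3-coord order as C):

    λ_1+ρ ↦ (2, 9, 3)
    λ_2+ρ ↦ (2, 9, 3)
    λ_3+ρ ↦ (12, 3, 5)
    λ_4+ρ ↦ (2, 9, 3)

These 4 weights hit 2 W_23-dot-orbits; sizes (3, 1):

[[1, 2, 4], [3]]


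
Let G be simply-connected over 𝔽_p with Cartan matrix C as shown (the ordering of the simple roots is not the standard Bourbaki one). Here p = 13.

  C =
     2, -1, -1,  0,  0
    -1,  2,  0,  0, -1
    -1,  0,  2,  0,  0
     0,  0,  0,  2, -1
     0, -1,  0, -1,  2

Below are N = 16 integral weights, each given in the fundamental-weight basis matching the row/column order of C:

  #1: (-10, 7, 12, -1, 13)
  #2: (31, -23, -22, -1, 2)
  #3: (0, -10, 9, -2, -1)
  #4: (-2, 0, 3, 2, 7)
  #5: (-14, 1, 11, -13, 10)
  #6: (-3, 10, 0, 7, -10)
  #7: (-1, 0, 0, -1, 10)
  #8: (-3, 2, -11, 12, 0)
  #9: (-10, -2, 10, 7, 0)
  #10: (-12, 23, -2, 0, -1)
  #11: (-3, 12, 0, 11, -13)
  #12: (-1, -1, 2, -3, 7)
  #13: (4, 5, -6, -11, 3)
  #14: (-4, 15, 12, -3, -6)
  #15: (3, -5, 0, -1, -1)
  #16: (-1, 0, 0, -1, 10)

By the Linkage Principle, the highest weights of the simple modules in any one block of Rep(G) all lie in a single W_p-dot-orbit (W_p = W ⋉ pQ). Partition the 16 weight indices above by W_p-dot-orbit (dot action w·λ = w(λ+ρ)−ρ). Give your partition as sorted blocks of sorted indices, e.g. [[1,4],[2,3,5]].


C ↔ A_5 under row/col permutation; |W(A_5)| = 720.

W_13-reps of the 16 weights in Ā_13 (same 5-coord order as C):

  λ_1 → (0, 0, 1, 4, 0);  λ_2 → (0, 0, 3, 2, 6);  λ_3 → (1, 0, 1, 1, 8);  λ_4 → (1, 0, 1, 1, 8);  λ_5 → (0, 1, 1, 0, 11);  λ_6 → (1, 0, 1, 1, 8);  λ_7 → (0, 1, 1, 0, 11);  λ_8 → (1, 0, 1, 1, 8);  λ_9 → (1, 0, 1, 1, 8);  λ_10 → (0, 1, 1, 0, 11);  λ_11 → (0, 1, 1, 0, 11);  λ_12 → (0, 0, 3, 2, 6);  λ_13 → (0, 0, 3, 2, 6);  λ_14 → (0, 0, 3, 2, 6);  λ_15 → (0, 0, 1, 4, 0);  λ_16 → (0, 1, 1, 0, 11)

These 16 weights hit 4 W_13-dot-orbits; sizes (2, 4, 5, 5):

[[1, 15], [2, 12, 13, 14], [3, 4, 6, 8, 9], [5, 7, 10, 11, 16]]


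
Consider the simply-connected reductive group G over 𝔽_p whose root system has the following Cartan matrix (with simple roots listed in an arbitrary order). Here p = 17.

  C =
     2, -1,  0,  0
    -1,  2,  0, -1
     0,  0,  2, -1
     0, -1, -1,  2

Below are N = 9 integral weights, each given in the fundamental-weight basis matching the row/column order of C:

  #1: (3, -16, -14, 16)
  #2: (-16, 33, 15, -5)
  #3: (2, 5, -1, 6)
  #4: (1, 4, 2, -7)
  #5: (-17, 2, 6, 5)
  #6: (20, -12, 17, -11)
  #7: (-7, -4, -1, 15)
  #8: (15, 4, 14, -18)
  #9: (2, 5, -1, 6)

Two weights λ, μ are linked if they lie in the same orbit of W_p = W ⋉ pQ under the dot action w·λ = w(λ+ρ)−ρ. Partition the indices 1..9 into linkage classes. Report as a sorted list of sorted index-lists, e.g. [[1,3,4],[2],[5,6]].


Dynkin diagram of C (from the 6 off-diagonal −1 entries): A_4.

W_17-reps of the 9 weights in Ā_17 (same 4-coord order as C):

  λ_1 → (4, 7, 2, 4);  λ_2 → (0, 12, 2, 1);  λ_3 → (3, 6, 0, 7);  λ_4 → (1, 1, 3, 2);  λ_5 → (3, 6, 0, 7);  λ_6 → (3, 6, 0, 7);  λ_7 → (3, 6, 0, 7);  λ_8 → (0, 12, 2, 1);  λ_9 → (3, 6, 0, 7)

4 distinct reps among the 9 weights ⇒ 4 W_17-linkage classes:

[[1], [2, 8], [3, 5, 6, 7, 9], [4]]


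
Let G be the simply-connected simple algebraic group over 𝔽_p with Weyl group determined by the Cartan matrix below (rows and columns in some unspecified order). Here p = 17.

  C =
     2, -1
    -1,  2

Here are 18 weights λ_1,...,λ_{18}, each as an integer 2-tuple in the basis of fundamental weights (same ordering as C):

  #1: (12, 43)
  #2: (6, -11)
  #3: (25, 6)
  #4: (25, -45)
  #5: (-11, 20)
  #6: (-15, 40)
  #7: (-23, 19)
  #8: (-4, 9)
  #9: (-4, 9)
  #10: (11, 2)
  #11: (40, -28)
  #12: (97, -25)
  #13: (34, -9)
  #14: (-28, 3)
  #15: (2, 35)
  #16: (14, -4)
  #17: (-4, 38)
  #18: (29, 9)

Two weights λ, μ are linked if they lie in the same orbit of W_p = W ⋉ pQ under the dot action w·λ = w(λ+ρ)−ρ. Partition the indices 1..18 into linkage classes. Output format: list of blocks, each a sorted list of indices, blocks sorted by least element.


Cartan matrix: type A_2 (|W|=6); un-permuting the 2 rows.

λ_j+ρ reflected into Ā_17 (⟨·,θ^∨⟩≤17); 2-tuples as given:

    1: (6, 7)
    2: (3, 7)
    3: (1, 9)
    4: (1, 9)
    5: (6, 7)
    6: (3, 7)
    7: (12, 3)
    8: (3, 7)
    9: (3, 7)
    10: (12, 3)
    11: (3, 7)
    12: (6, 7)
    13: (1, 9)
    14: (6, 7)
    15: (12, 3)
    16: (12, 3)
    17: (12, 3)
    18: (6, 7)

Linkage partition of the 18 weights (4 classes, p=17):

[[1, 5, 12, 14, 18], [2, 6, 8, 9, 11], [3, 4, 13], [7, 10, 15, 16, 17]]


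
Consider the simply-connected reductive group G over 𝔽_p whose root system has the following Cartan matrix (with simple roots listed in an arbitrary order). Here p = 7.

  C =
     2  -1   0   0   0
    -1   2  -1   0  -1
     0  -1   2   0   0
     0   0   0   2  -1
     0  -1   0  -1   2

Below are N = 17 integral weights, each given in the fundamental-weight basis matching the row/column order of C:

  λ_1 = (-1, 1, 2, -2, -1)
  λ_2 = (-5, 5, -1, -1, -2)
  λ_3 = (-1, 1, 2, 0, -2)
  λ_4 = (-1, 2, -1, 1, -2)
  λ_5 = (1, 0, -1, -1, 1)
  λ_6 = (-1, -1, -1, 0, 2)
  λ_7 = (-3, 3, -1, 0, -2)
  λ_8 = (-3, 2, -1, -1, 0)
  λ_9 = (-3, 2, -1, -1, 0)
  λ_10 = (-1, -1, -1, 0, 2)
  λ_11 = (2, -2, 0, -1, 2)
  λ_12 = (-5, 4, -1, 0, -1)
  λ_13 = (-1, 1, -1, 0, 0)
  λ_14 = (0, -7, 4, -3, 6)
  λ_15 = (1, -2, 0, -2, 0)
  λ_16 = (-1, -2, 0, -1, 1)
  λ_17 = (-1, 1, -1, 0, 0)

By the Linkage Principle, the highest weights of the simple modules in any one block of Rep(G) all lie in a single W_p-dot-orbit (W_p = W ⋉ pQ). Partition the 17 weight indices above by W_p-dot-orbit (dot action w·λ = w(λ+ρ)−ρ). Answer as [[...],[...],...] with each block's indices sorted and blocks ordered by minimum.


D_5 Cartan matrix, 5 simple roots permuted; ρ=(1,1,1,1,1).

Alcove-folded reps (p=7, 17 weights, presented ϖ-order):

  [1] (0, 1, 3, 0, 1) · [2] (4, 1, 0, 1, 0) · [3] (0, 1, 3, 0, 1) · [4] (0, 2, 0, 1, 1) · [5] (2, 1, 0, 0, 1) · [6] (0, 0, 0, 1, 3) · [7] (2, 1, 0, 0, 1) · [8] (2, 1, 0, 0, 1) · [9] (2, 1, 0, 0, 1) · [10] (0, 0, 0, 1, 3) · [11] (2, 1, 0, 0, 1) · [12] (4, 1, 0, 1, 0) · [13] (0, 2, 0, 1, 1) · [14] (4, 1, 0, 1, 0) · [15] (1, 0, 0, 0, 1) · [16] (1, 0, 0, 0, 1) · [17] (0, 2, 0, 1, 1)

These 17 weights hit 6 W_7-dot-orbits; sizes (2, 3, 3, 5, 2, 2):

[[1, 3], [2, 12, 14], [4, 13, 17], [5, 7, 8, 9, 11], [6, 10], [15, 16]]
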